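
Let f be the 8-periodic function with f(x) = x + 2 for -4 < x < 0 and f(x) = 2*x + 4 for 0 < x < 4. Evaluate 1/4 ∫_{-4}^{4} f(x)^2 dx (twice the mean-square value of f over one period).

212/3

1/4 ∫_{-4}^{4} f(x)^2 dx = 1/4 · (848/3) = 212/3.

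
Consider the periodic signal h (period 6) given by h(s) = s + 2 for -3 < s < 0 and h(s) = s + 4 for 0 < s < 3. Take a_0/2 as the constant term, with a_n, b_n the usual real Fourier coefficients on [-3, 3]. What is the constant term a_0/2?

3

a_0 = 1/3 ∫_{-3}^{3} h(s) ds = 1/3 · (18) = 6.
So the constant term a_0/2 = 3.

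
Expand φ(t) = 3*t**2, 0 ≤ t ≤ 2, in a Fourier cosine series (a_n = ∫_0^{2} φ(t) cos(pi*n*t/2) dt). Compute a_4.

a_4 = ∫_0^{2} (3*t**2) cos(2*pi*t) dt.
Integrating by parts twice (tabular method), an antiderivative of (3*t**2) cos(2*pi*t) is 3*t**2*sin(2*pi*t)/(2*pi) + 3*t*cos(2*pi*t)/(2*pi**2) - 3*sin(2*pi*t)/(4*pi**3); evaluating from 0 to 2: ∫_{0}^{2} (3*t**2) cos(2*pi*t) dt = (3/pi**2) - (0) = 3/pi**2.
Hence a_4 = 3/pi**2.

3/pi**2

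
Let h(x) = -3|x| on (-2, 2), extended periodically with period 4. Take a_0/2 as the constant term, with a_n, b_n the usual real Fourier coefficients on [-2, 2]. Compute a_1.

a_1 = 1/2 ∫_{-2}^{2} h(x) cos(pi*x/2) dx.
h is even and cos(pi*x/2) is even, so the integrand is even and a_1 = ∫_0^{2} h(x) cos(pi*x/2) dx.
Integrating by parts (boundary term plus one more integral), an antiderivative of (-3*x) cos(pi*x/2) is -6*x*sin(pi*x/2)/pi - 12*cos(pi*x/2)/pi**2; evaluating from 0 to 2: ∫_{0}^{2} (-3*x) cos(pi*x/2) dx = (12/pi**2) - (-12/pi**2) = 24/pi**2.
Hence a_1 = 24/pi**2.

24/pi**2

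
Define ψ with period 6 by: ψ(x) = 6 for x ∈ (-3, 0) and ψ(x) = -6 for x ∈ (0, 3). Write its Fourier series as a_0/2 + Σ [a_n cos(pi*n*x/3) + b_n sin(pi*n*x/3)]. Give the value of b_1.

-24/pi

b_1 = 1/3 ∫_{-3}^{3} ψ(x) sin(pi*x/3) dx.
ψ is odd and sin(pi*x/3) is odd, so the integrand is even and b_1 = 2/3 ∫_0^{3} ψ(x) sin(pi*x/3) dx.
Directly, an antiderivative of (-6) sin(pi*x/3) is 18*cos(pi*x/3)/pi; evaluating from 0 to 3: ∫_{0}^{3} (-6) sin(pi*x/3) dx = (-18/pi) - (18/pi) = -36/pi.
Hence b_1 = (2/3)·(-36/pi) = -24/pi.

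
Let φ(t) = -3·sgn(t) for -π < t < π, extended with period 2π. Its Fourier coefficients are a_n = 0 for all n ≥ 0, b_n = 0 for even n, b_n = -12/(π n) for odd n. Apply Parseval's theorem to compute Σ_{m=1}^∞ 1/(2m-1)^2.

pi**2/8

Parseval: Σ b_n^2 = (1/π) ∫_{-π}^{π} φ(t)^2 dt = 18.
Only odd n contribute, with b_n^2 = 144/(π^2 n^2), so Σ_{m≥1} 1/(2m-1)^2 = π^2·(18)/144 = pi**2/8.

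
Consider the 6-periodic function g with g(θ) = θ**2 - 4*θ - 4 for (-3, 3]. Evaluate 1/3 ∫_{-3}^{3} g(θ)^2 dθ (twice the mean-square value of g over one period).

562/5

1/3 ∫_{-3}^{3} g(θ)^2 dθ = 1/3 · (1686/5) = 562/5.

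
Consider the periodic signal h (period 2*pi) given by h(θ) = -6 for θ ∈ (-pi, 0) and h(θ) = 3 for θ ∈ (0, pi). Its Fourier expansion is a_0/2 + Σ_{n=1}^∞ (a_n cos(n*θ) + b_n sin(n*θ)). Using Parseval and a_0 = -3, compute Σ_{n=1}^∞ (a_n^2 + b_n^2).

Parseval: a_0^2/2 + Σ_{n≥1} (a_n^2+b_n^2) = 1/pi ∫_{-pi}^{pi} h(θ)^2 dθ = 45.
Subtract a_0^2/2 = 9/2: Σ (a_n^2+b_n^2) = 81/2.

81/2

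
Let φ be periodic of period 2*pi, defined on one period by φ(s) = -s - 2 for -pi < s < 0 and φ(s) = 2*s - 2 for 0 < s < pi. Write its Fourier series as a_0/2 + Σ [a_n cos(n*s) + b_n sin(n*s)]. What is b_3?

b_3 = 1/pi ∫_{-pi}^{pi} φ(s) sin(3*s) ds.
Split the integral at the breakpoints.
Integrating by parts (boundary term plus one more integral), an antiderivative of (-s - 2) sin(3*s) is s*cos(3*s)/3 - sin(3*s)/9 + 2*cos(3*s)/3; evaluating from -pi to 0: ∫_{-pi}^{0} (-s - 2) sin(3*s) ds = (2/3) - (-2/3 + pi/3) = 4/3 - pi/3.
Integrating by parts (boundary term plus one more integral), an antiderivative of (2*s - 2) sin(3*s) is -2*s*cos(3*s)/3 + 2*sin(3*s)/9 + 2*cos(3*s)/3; evaluating from 0 to pi: ∫_{0}^{pi} (2*s - 2) sin(3*s) ds = (-2/3 + 2*pi/3) - (2/3) = -4/3 + 2*pi/3.
Summing the pieces and multiplying by (1/pi) gives b_3 = 1/3.

1/3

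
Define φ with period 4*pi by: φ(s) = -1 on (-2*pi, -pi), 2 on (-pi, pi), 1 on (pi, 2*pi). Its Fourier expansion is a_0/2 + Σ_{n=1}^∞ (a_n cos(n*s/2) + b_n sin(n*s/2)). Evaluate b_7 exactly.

b_7 = (1/(2*pi)) ∫_{-2*pi}^{2*pi} φ(s) sin(7*s/2) ds.
Split the integral at the breakpoints.
Directly, an antiderivative of (-1) sin(7*s/2) is 2*cos(7*s/2)/7; evaluating from -2*pi to -pi: ∫_{-2*pi}^{-pi} (-1) sin(7*s/2) ds = (0) - (-2/7) = 2/7.
Directly, an antiderivative of (2) sin(7*s/2) is -4*cos(7*s/2)/7; evaluating from -pi to pi: ∫_{-pi}^{pi} (2) sin(7*s/2) ds = (0) - (0) = 0.
Directly, an antiderivative of (1) sin(7*s/2) is -2*cos(7*s/2)/7; evaluating from pi to 2*pi: ∫_{pi}^{2*pi} (1) sin(7*s/2) ds = (2/7) - (0) = 2/7.
Summing the pieces and multiplying by (1/(2*pi)) gives b_7 = 2/(7*pi).

2/(7*pi)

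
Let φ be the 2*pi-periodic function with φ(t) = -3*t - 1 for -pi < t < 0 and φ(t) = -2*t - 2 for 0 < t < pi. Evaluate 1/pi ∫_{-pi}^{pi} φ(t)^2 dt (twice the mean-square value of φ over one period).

1/pi ∫_{-pi}^{pi} φ(t)^2 dt = 1/pi · (pi*(3*pi + 15 + 13*pi**2)/3) = pi + 5 + 13*pi**2/3.

pi + 5 + 13*pi**2/3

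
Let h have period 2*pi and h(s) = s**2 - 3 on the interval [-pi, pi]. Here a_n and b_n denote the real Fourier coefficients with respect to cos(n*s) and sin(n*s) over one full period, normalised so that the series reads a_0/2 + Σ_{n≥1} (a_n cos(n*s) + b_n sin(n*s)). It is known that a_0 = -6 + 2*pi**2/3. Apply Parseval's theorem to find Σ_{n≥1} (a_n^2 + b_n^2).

Parseval: a_0^2/2 + Σ_{n≥1} (a_n^2+b_n^2) = 1/pi ∫_{-pi}^{pi} h(s)^2 ds = -4*pi**2 + 18 + 2*pi**4/5.
Subtract a_0^2/2 = 2*(9 - pi**2)**2/9: Σ (a_n^2+b_n^2) = 8*pi**4/45.

8*pi**4/45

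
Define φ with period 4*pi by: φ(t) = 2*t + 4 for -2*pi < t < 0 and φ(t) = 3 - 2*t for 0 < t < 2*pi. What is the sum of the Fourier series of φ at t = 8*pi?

t = 8*pi differs from t = 0 by 2 full period(s), and the series is 4*pi-periodic.
At t = 0 the one-sided limits are φ(0^-) = 4 and φ(0^+) = 3.
By Dirichlet's theorem the series converges to their average, [(4) + (3)]/2 = 7/2.

7/2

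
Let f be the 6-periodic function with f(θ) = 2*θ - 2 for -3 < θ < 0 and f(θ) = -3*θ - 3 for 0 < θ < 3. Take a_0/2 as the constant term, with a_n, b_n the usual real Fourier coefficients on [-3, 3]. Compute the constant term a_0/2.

a_0 = 1/3 ∫_{-3}^{3} f(θ) dθ = 1/3 · (-75/2) = -25/2.
So the constant term a_0/2 = -25/4.

-25/4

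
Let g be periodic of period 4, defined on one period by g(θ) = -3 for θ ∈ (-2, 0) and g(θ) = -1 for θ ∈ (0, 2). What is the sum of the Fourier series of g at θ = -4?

-2

θ = -4 differs from θ = 0 by -1 full period(s), and the series is 4-periodic.
At θ = 0 the one-sided limits are g(0^-) = -3 and g(0^+) = -1.
By Dirichlet's theorem the series converges to their average, [(-3) + (-1)]/2 = -2.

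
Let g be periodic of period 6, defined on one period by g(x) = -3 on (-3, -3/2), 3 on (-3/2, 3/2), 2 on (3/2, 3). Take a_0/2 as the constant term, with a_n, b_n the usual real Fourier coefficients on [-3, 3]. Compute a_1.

7/pi

a_1 = 1/3 ∫_{-3}^{3} g(x) cos(pi*x/3) dx.
Split the integral at the breakpoints.
Directly, an antiderivative of (-3) cos(pi*x/3) is -9*sin(pi*x/3)/pi; evaluating from -3 to -3/2: ∫_{-3}^{-3/2} (-3) cos(pi*x/3) dx = (9/pi) - (0) = 9/pi.
Directly, an antiderivative of (3) cos(pi*x/3) is 9*sin(pi*x/3)/pi; evaluating from -3/2 to 3/2: ∫_{-3/2}^{3/2} (3) cos(pi*x/3) dx = (9/pi) - (-9/pi) = 18/pi.
Directly, an antiderivative of (2) cos(pi*x/3) is 6*sin(pi*x/3)/pi; evaluating from 3/2 to 3: ∫_{3/2}^{3} (2) cos(pi*x/3) dx = (0) - (6/pi) = -6/pi.
Summing the pieces and multiplying by (1/3) gives a_1 = 7/pi.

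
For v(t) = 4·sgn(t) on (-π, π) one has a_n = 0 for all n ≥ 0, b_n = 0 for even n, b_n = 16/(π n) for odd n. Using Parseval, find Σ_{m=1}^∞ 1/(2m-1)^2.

pi**2/8

Parseval: Σ b_n^2 = (1/π) ∫_{-π}^{π} v(t)^2 dt = 32.
Only odd n contribute, with b_n^2 = 256/(π^2 n^2), so Σ_{m≥1} 1/(2m-1)^2 = π^2·(32)/256 = pi**2/8.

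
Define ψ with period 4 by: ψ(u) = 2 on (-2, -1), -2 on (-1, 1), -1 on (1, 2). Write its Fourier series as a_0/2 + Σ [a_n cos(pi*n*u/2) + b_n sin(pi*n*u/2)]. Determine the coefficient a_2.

0

a_2 = 1/2 ∫_{-2}^{2} ψ(u) cos(pi*u) du.
Split the integral at the breakpoints.
Directly, an antiderivative of (2) cos(pi*u) is 2*sin(pi*u)/pi; evaluating from -2 to -1: ∫_{-2}^{-1} (2) cos(pi*u) du = (0) - (0) = 0.
Directly, an antiderivative of (-2) cos(pi*u) is -2*sin(pi*u)/pi; evaluating from -1 to 1: ∫_{-1}^{1} (-2) cos(pi*u) du = (0) - (0) = 0.
Directly, an antiderivative of (-1) cos(pi*u) is -sin(pi*u)/pi; evaluating from 1 to 2: ∫_{1}^{2} (-1) cos(pi*u) du = (0) - (0) = 0.
Summing the pieces and multiplying by (1/2) gives a_2 = 0.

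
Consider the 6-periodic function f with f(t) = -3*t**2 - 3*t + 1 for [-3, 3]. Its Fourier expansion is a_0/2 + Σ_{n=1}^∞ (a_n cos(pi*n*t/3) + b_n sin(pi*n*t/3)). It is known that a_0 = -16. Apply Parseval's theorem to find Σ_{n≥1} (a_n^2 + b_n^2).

918/5

Parseval: a_0^2/2 + Σ_{n≥1} (a_n^2+b_n^2) = 1/3 ∫_{-3}^{3} f(t)^2 dt = 1558/5.
Subtract a_0^2/2 = 128: Σ (a_n^2+b_n^2) = 918/5.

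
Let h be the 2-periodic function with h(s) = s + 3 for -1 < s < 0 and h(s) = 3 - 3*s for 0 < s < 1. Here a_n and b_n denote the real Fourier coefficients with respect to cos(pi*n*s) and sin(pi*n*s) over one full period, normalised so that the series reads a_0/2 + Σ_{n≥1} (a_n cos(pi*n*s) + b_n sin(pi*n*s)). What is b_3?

b_3 = ∫_{-1}^{1} h(s) sin(3*pi*s) ds.
Split the integral at the breakpoints.
Integrating by parts (boundary term plus one more integral), an antiderivative of (s + 3) sin(3*pi*s) is -s*cos(3*pi*s)/(3*pi) + sin(3*pi*s)/(9*pi**2) - cos(3*pi*s)/pi; evaluating from -1 to 0: ∫_{-1}^{0} (s + 3) sin(3*pi*s) ds = (-1/pi) - (2/(3*pi)) = -5/(3*pi).
Integrating by parts (boundary term plus one more integral), an antiderivative of (3 - 3*s) sin(3*pi*s) is s*cos(3*pi*s)/pi - sin(3*pi*s)/(3*pi**2) - cos(3*pi*s)/pi; evaluating from 0 to 1: ∫_{0}^{1} (3 - 3*s) sin(3*pi*s) ds = (0) - (-1/pi) = 1/pi.
Summing the pieces gives b_3 = -2/(3*pi).

-2/(3*pi)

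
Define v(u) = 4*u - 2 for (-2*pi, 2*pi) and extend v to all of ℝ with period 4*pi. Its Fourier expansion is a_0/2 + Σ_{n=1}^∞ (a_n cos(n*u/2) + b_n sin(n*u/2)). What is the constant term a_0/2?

-2

a_0 = (1/(2*pi)) ∫_{-2*pi}^{2*pi} v(u) du = (1/(2*pi)) · (-8*pi) = -4.
So the constant term a_0/2 = -2.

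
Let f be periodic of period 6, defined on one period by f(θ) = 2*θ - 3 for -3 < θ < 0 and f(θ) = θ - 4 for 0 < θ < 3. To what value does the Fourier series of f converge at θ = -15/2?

θ = -15/2 differs from θ = -3/2 by -1 full period(s), and the series is 6-periodic.
f is continuous at θ = -3/2 with value -6, so the series converges to -6 there.

-6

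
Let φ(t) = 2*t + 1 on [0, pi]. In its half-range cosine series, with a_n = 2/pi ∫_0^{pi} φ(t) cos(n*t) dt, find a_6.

0

a_6 = 2/pi ∫_0^{pi} (2*t + 1) cos(6*t) dt.
Integrating by parts (boundary term plus one more integral), an antiderivative of (2*t + 1) cos(6*t) is t*sin(6*t)/3 + sin(6*t)/6 + cos(6*t)/18; evaluating from 0 to pi: ∫_{0}^{pi} (2*t + 1) cos(6*t) dt = (1/18) - (1/18) = 0.
Hence a_6 = (2/pi)·(0) = 0.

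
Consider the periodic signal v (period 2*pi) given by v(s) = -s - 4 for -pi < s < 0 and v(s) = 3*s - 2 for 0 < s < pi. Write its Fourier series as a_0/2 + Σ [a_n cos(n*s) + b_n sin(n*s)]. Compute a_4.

0

a_4 = 1/pi ∫_{-pi}^{pi} v(s) cos(4*s) ds.
Split the integral at the breakpoints.
Integrating by parts (boundary term plus one more integral), an antiderivative of (-s - 4) cos(4*s) is -s*sin(4*s)/4 - sin(4*s) - cos(4*s)/16; evaluating from -pi to 0: ∫_{-pi}^{0} (-s - 4) cos(4*s) ds = (-1/16) - (-1/16) = 0.
Integrating by parts (boundary term plus one more integral), an antiderivative of (3*s - 2) cos(4*s) is 3*s*sin(4*s)/4 - sin(4*s)/2 + 3*cos(4*s)/16; evaluating from 0 to pi: ∫_{0}^{pi} (3*s - 2) cos(4*s) ds = (3/16) - (3/16) = 0.
Summing the pieces and multiplying by (1/pi) gives a_4 = 0.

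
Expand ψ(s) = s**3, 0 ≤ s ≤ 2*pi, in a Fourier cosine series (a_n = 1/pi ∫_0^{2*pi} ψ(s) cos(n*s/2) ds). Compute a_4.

3*pi

a_4 = 1/pi ∫_0^{2*pi} (s**3) cos(2*s) ds.
Integrating by parts three times (tabular method), an antiderivative of (s**3) cos(2*s) is s**3*sin(2*s)/2 + 3*s**2*cos(2*s)/4 - 3*s*sin(2*s)/4 - 3*cos(2*s)/8; evaluating from 0 to 2*pi: ∫_{0}^{2*pi} (s**3) cos(2*s) ds = (-3/8 + 3*pi**2) - (-3/8) = 3*pi**2.
Hence a_4 = (1/pi)·(3*pi**2) = 3*pi.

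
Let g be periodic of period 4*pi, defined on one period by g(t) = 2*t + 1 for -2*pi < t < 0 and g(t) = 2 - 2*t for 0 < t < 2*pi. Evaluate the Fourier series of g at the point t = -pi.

g is continuous at t = -pi with value 1 - 2*pi, so the series converges to 1 - 2*pi there.

1 - 2*pi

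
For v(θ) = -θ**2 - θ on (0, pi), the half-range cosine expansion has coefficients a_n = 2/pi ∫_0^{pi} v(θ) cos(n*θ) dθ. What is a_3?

4*(1 + pi)/(9*pi)

a_3 = 2/pi ∫_0^{pi} (-θ**2 - θ) cos(3*θ) dθ.
Integrating by parts twice (tabular method), an antiderivative of (-θ**2 - θ) cos(3*θ) is -θ**2*sin(3*θ)/3 - θ*sin(3*θ)/3 - 2*θ*cos(3*θ)/9 + 2*sin(3*θ)/27 - cos(3*θ)/9; evaluating from 0 to pi: ∫_{0}^{pi} (-θ**2 - θ) cos(3*θ) dθ = (1/9 + 2*pi/9) - (-1/9) = 2/9 + 2*pi/9.
Hence a_3 = (2/pi)·(2/9 + 2*pi/9) = 4*(1 + pi)/(9*pi).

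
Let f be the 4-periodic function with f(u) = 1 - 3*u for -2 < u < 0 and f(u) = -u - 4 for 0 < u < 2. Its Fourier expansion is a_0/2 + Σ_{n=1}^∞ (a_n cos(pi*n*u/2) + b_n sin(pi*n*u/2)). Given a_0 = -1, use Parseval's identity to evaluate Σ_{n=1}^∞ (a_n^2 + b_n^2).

263/6

Parseval: a_0^2/2 + Σ_{n≥1} (a_n^2+b_n^2) = 1/2 ∫_{-2}^{2} f(u)^2 du = 133/3.
Subtract a_0^2/2 = 1/2: Σ (a_n^2+b_n^2) = 263/6.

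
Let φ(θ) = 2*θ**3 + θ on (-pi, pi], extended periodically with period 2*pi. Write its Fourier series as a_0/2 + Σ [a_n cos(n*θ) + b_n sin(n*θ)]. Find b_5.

26/125 + 4*pi**2/5

b_5 = 1/pi ∫_{-pi}^{pi} φ(θ) sin(5*θ) dθ.
φ is odd and sin(5*θ) is odd, so the integrand is even and b_5 = 2/pi ∫_0^{pi} φ(θ) sin(5*θ) dθ.
Integrating by parts three times (tabular method), an antiderivative of (2*θ**3 + θ) sin(5*θ) is -2*θ**3*cos(5*θ)/5 + 6*θ**2*sin(5*θ)/25 - 13*θ*cos(5*θ)/125 + 13*sin(5*θ)/625; evaluating from 0 to pi: ∫_{0}^{pi} (2*θ**3 + θ) sin(5*θ) dθ = (pi*(13 + 50*pi**2)/125) - (0) = pi*(13 + 50*pi**2)/125.
Hence b_5 = (2/pi)·(pi*(13 + 50*pi**2)/125) = 26/125 + 4*pi**2/5.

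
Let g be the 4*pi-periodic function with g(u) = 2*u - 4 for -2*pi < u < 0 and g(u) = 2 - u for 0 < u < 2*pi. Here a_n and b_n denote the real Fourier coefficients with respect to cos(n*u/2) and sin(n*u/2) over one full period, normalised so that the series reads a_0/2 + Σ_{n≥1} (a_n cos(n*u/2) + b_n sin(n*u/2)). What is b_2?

b_2 = (1/(2*pi)) ∫_{-2*pi}^{2*pi} g(u) sin(u) du.
Split the integral at the breakpoints.
Integrating by parts (boundary term plus one more integral), an antiderivative of (2*u - 4) sin(u) is -2*u*cos(u) + 2*sin(u) + 4*cos(u); evaluating from -2*pi to 0: ∫_{-2*pi}^{0} (2*u - 4) sin(u) du = (4) - (4 + 4*pi) = -4*pi.
Integrating by parts (boundary term plus one more integral), an antiderivative of (2 - u) sin(u) is u*cos(u) - sin(u) - 2*cos(u); evaluating from 0 to 2*pi: ∫_{0}^{2*pi} (2 - u) sin(u) du = (-2 + 2*pi) - (-2) = 2*pi.
Summing the pieces and multiplying by (1/(2*pi)) gives b_2 = -1.

-1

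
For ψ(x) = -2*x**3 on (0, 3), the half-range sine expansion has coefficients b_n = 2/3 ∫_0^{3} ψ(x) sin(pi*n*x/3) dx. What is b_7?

108*(6 - 49*pi**2)/(343*pi**3)

b_7 = 2/3 ∫_0^{3} (-2*x**3) sin(7*pi*x/3) dx.
Integrating by parts three times (tabular method), an antiderivative of (-2*x**3) sin(7*pi*x/3) is 6*x**3*cos(7*pi*x/3)/(7*pi) - 54*x**2*sin(7*pi*x/3)/(49*pi**2) - 324*x*cos(7*pi*x/3)/(343*pi**3) + 972*sin(7*pi*x/3)/(2401*pi**4); evaluating from 0 to 3: ∫_{0}^{3} (-2*x**3) sin(7*pi*x/3) dx = (162*(6 - 49*pi**2)/(343*pi**3)) - (0) = 162*(6 - 49*pi**2)/(343*pi**3).
Hence b_7 = (2/3)·(162*(6 - 49*pi**2)/(343*pi**3)) = 108*(6 - 49*pi**2)/(343*pi**3).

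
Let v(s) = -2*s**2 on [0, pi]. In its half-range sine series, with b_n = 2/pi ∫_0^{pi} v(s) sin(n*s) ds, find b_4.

pi

b_4 = 2/pi ∫_0^{pi} (-2*s**2) sin(4*s) ds.
Integrating by parts twice (tabular method), an antiderivative of (-2*s**2) sin(4*s) is s**2*cos(4*s)/2 - s*sin(4*s)/4 - cos(4*s)/16; evaluating from 0 to pi: ∫_{0}^{pi} (-2*s**2) sin(4*s) ds = (-1/16 + pi**2/2) - (-1/16) = pi**2/2.
Hence b_4 = (2/pi)·(pi**2/2) = pi.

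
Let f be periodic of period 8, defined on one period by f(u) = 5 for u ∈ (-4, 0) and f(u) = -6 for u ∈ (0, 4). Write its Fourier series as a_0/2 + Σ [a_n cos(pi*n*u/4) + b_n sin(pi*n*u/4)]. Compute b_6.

0

b_6 = 1/4 ∫_{-4}^{4} f(u) sin(3*pi*u/2) du.
Split the integral at the breakpoints.
Directly, an antiderivative of (5) sin(3*pi*u/2) is -10*cos(3*pi*u/2)/(3*pi); evaluating from -4 to 0: ∫_{-4}^{0} (5) sin(3*pi*u/2) du = (-10/(3*pi)) - (-10/(3*pi)) = 0.
Directly, an antiderivative of (-6) sin(3*pi*u/2) is 4*cos(3*pi*u/2)/pi; evaluating from 0 to 4: ∫_{0}^{4} (-6) sin(3*pi*u/2) du = (4/pi) - (4/pi) = 0.
Summing the pieces and multiplying by (1/4) gives b_6 = 0.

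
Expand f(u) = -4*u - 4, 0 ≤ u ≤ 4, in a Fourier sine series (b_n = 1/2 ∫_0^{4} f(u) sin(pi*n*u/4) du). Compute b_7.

b_7 = 1/2 ∫_0^{4} (-4*u - 4) sin(7*pi*u/4) du.
Integrating by parts (boundary term plus one more integral), an antiderivative of (-4*u - 4) sin(7*pi*u/4) is 16*u*cos(7*pi*u/4)/(7*pi) - 64*sin(7*pi*u/4)/(49*pi**2) + 16*cos(7*pi*u/4)/(7*pi); evaluating from 0 to 4: ∫_{0}^{4} (-4*u - 4) sin(7*pi*u/4) du = (-80/(7*pi)) - (16/(7*pi)) = -96/(7*pi).
Hence b_7 = (1/2)·(-96/(7*pi)) = -48/(7*pi).

-48/(7*pi)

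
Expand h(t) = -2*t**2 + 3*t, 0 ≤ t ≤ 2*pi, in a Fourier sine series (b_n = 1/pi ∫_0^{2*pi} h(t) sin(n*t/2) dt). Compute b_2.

-6 + 8*pi

b_2 = 1/pi ∫_0^{2*pi} (-2*t**2 + 3*t) sin(t) dt.
Integrating by parts twice (tabular method), an antiderivative of (-2*t**2 + 3*t) sin(t) is 2*t**2*cos(t) - 4*t*sin(t) - 3*t*cos(t) + 3*sin(t) - 4*cos(t); evaluating from 0 to 2*pi: ∫_{0}^{2*pi} (-2*t**2 + 3*t) sin(t) dt = (-6*pi - 4 + 8*pi**2) - (-4) = 2*pi*(-3 + 4*pi).
Hence b_2 = (1/pi)·(2*pi*(-3 + 4*pi)) = -6 + 8*pi.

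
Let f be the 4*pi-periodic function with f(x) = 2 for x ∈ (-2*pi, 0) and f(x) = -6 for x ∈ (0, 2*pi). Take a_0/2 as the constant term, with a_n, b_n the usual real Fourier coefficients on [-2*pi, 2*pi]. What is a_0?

-4

a_0 = (1/(2*pi)) ∫_{-2*pi}^{2*pi} f(x) dx = (1/(2*pi)) · (-8*pi) = -4.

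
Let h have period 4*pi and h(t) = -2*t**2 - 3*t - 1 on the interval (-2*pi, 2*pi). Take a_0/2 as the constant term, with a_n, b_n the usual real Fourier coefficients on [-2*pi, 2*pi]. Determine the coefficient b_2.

b_2 = (1/(2*pi)) ∫_{-2*pi}^{2*pi} h(t) sin(t) dt.
Integrating by parts twice (tabular method), an antiderivative of (-2*t**2 - 3*t - 1) sin(t) is 2*t**2*cos(t) - 4*t*sin(t) + 3*t*cos(t) - 3*sin(t) - 3*cos(t); evaluating from -2*pi to 2*pi: ∫_{-2*pi}^{2*pi} (-2*t**2 - 3*t - 1) sin(t) dt = (-3 + 6*pi + 8*pi**2) - (-6*pi - 3 + 8*pi**2) = 12*pi.
Hence b_2 = (1/(2*pi))·(12*pi) = 6.

6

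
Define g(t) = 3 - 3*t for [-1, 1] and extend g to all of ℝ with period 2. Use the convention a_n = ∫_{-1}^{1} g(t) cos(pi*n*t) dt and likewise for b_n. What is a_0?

6

a_0 = ∫_{-1}^{1} g(t) dt = 6.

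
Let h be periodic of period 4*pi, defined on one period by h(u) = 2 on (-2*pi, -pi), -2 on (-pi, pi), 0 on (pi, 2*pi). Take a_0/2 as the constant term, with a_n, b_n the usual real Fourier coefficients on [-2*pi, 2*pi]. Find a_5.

a_5 = (1/(2*pi)) ∫_{-2*pi}^{2*pi} h(u) cos(5*u/2) du.
Split the integral at the breakpoints.
Directly, an antiderivative of (2) cos(5*u/2) is 4*sin(5*u/2)/5; evaluating from -2*pi to -pi: ∫_{-2*pi}^{-pi} (2) cos(5*u/2) du = (-4/5) - (0) = -4/5.
Directly, an antiderivative of (-2) cos(5*u/2) is -4*sin(5*u/2)/5; evaluating from -pi to pi: ∫_{-pi}^{pi} (-2) cos(5*u/2) du = (-4/5) - (4/5) = -8/5.
∫_{pi}^{2*pi} (0) cos(5*u/2) du = 0.
Summing the pieces and multiplying by (1/(2*pi)) gives a_5 = -6/(5*pi).

-6/(5*pi)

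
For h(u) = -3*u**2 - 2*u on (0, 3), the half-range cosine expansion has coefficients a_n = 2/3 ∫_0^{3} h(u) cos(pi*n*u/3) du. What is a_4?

a_4 = 2/3 ∫_0^{3} (-3*u**2 - 2*u) cos(4*pi*u/3) du.
Integrating by parts twice (tabular method), an antiderivative of (-3*u**2 - 2*u) cos(4*pi*u/3) is -9*u**2*sin(4*pi*u/3)/(4*pi) - 3*u*sin(4*pi*u/3)/(2*pi) - 27*u*cos(4*pi*u/3)/(8*pi**2) + 81*sin(4*pi*u/3)/(32*pi**3) - 9*cos(4*pi*u/3)/(8*pi**2); evaluating from 0 to 3: ∫_{0}^{3} (-3*u**2 - 2*u) cos(4*pi*u/3) du = (-45/(4*pi**2)) - (-9/(8*pi**2)) = -81/(8*pi**2).
Hence a_4 = (2/3)·(-81/(8*pi**2)) = -27/(4*pi**2).

-27/(4*pi**2)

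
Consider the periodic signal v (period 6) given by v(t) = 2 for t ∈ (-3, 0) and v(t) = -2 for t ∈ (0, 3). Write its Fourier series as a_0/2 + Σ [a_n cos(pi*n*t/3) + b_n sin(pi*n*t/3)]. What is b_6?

0

b_6 = 1/3 ∫_{-3}^{3} v(t) sin(2*pi*t) dt.
v is odd and sin(2*pi*t) is odd, so the integrand is even and b_6 = 2/3 ∫_0^{3} v(t) sin(2*pi*t) dt.
Directly, an antiderivative of (-2) sin(2*pi*t) is cos(2*pi*t)/pi; evaluating from 0 to 3: ∫_{0}^{3} (-2) sin(2*pi*t) dt = (1/pi) - (1/pi) = 0.
Hence b_6 = (2/3)·(0) = 0.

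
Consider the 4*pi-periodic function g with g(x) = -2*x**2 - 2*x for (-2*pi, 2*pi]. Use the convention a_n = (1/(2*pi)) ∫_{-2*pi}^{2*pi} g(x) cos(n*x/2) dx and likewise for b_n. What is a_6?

a_6 = (1/(2*pi)) ∫_{-2*pi}^{2*pi} g(x) cos(3*x) dx.
Integrating by parts twice (tabular method), an antiderivative of (-2*x**2 - 2*x) cos(3*x) is -2*x**2*sin(3*x)/3 - 2*x*sin(3*x)/3 - 4*x*cos(3*x)/9 + 4*sin(3*x)/27 - 2*cos(3*x)/9; evaluating from -2*pi to 2*pi: ∫_{-2*pi}^{2*pi} (-2*x**2 - 2*x) cos(3*x) dx = (-8*pi/9 - 2/9) - (-2/9 + 8*pi/9) = -16*pi/9.
Hence a_6 = (1/(2*pi))·(-16*pi/9) = -8/9.

-8/9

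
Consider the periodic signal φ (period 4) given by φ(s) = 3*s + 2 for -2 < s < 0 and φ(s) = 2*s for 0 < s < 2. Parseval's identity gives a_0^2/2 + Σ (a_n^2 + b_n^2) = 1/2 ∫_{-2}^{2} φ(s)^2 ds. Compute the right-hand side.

1/2 ∫_{-2}^{2} φ(s)^2 ds = 1/2 · (56/3) = 28/3.

28/3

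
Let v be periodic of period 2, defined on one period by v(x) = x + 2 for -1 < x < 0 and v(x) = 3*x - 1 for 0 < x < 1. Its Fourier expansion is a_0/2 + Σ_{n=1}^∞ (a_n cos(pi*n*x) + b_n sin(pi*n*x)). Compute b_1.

-2/pi

b_1 = ∫_{-1}^{1} v(x) sin(pi*x) dx.
Split the integral at the breakpoints.
Integrating by parts (boundary term plus one more integral), an antiderivative of (x + 2) sin(pi*x) is -x*cos(pi*x)/pi + sin(pi*x)/pi**2 - 2*cos(pi*x)/pi; evaluating from -1 to 0: ∫_{-1}^{0} (x + 2) sin(pi*x) dx = (-2/pi) - (1/pi) = -3/pi.
Integrating by parts (boundary term plus one more integral), an antiderivative of (3*x - 1) sin(pi*x) is -3*x*cos(pi*x)/pi + 3*sin(pi*x)/pi**2 + cos(pi*x)/pi; evaluating from 0 to 1: ∫_{0}^{1} (3*x - 1) sin(pi*x) dx = (2/pi) - (1/pi) = 1/pi.
Summing the pieces gives b_1 = -2/pi.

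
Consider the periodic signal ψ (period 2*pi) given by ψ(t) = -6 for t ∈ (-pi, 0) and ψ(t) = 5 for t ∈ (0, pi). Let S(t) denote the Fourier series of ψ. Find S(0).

At t = 0 the one-sided limits are ψ(0^-) = -6 and ψ(0^+) = 5.
By Dirichlet's theorem the series converges to their average, [(-6) + (5)]/2 = -1/2.

-1/2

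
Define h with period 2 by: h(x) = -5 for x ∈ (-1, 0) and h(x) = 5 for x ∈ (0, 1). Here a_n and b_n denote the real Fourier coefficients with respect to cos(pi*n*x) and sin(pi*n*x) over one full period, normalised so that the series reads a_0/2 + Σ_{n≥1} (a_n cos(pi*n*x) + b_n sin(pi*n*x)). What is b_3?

20/(3*pi)

b_3 = ∫_{-1}^{1} h(x) sin(3*pi*x) dx.
h is odd and sin(3*pi*x) is odd, so the integrand is even and b_3 = 2 ∫_0^{1} h(x) sin(3*pi*x) dx.
Directly, an antiderivative of (5) sin(3*pi*x) is -5*cos(3*pi*x)/(3*pi); evaluating from 0 to 1: ∫_{0}^{1} (5) sin(3*pi*x) dx = (5/(3*pi)) - (-5/(3*pi)) = 10/(3*pi).
Hence b_3 = 2·(10/(3*pi)) = 20/(3*pi).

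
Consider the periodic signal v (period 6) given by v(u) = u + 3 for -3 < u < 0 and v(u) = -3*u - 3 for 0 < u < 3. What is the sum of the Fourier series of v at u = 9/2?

3/2

u = 9/2 differs from u = -3/2 by 1 full period(s), and the series is 6-periodic.
v is continuous at u = -3/2 with value 3/2, so the series converges to 3/2 there.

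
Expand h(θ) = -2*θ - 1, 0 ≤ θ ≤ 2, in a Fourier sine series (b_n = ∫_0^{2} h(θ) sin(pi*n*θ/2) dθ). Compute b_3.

b_3 = ∫_0^{2} (-2*θ - 1) sin(3*pi*θ/2) dθ.
Integrating by parts (boundary term plus one more integral), an antiderivative of (-2*θ - 1) sin(3*pi*θ/2) is 4*θ*cos(3*pi*θ/2)/(3*pi) - 8*sin(3*pi*θ/2)/(9*pi**2) + 2*cos(3*pi*θ/2)/(3*pi); evaluating from 0 to 2: ∫_{0}^{2} (-2*θ - 1) sin(3*pi*θ/2) dθ = (-10/(3*pi)) - (2/(3*pi)) = -4/pi.
Hence b_3 = -4/pi.

-4/pi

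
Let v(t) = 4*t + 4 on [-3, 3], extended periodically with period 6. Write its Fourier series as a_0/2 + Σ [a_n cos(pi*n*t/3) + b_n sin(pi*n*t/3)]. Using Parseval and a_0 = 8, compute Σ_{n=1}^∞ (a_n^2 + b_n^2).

96

Parseval: a_0^2/2 + Σ_{n≥1} (a_n^2+b_n^2) = 1/3 ∫_{-3}^{3} v(t)^2 dt = 128.
Subtract a_0^2/2 = 32: Σ (a_n^2+b_n^2) = 96.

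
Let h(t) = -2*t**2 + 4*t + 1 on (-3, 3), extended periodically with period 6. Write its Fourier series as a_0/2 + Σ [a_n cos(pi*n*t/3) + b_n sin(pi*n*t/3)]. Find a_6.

-2/pi**2

a_6 = 1/3 ∫_{-3}^{3} h(t) cos(2*pi*t) dt.
Integrating by parts twice (tabular method), an antiderivative of (-2*t**2 + 4*t + 1) cos(2*pi*t) is -t**2*sin(2*pi*t)/pi + 2*t*sin(2*pi*t)/pi - t*cos(2*pi*t)/pi**2 + sin(2*pi*t)/(2*pi**3) + sin(2*pi*t)/(2*pi) + cos(2*pi*t)/pi**2; evaluating from -3 to 3: ∫_{-3}^{3} (-2*t**2 + 4*t + 1) cos(2*pi*t) dt = (-2/pi**2) - (4/pi**2) = -6/pi**2.
Hence a_6 = (1/3)·(-6/pi**2) = -2/pi**2.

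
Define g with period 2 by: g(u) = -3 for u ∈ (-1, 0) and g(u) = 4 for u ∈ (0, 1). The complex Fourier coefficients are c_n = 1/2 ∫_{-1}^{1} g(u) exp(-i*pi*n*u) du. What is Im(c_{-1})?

Since g is real-valued, Im(c_{-1}) = -1/2 ∫_{-1}^{1} g(u) sin(-pi*u) du = b_{1}/2.
Split the integral at the breakpoints.
Directly, an antiderivative of (-3) sin(-pi*u) is -3*cos(pi*u)/pi; evaluating from -1 to 0: ∫_{-1}^{0} (-3) sin(-pi*u) du = (-3/pi) - (3/pi) = -6/pi.
Directly, an antiderivative of (4) sin(-pi*u) is 4*cos(pi*u)/pi; evaluating from 0 to 1: ∫_{0}^{1} (4) sin(-pi*u) du = (-4/pi) - (4/pi) = -8/pi.
So ∫_{-1}^{1} g(u) sin(-pi*u) du = -14/pi.
Hence Im(c_{-1}) = (-1/2)·(-14/pi) = 7/pi.

7/pi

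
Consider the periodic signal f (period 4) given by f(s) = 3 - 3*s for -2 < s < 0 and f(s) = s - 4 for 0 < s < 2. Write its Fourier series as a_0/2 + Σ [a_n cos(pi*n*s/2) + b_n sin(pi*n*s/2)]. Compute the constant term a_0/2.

a_0 = 1/2 ∫_{-2}^{2} f(s) ds = 1/2 · (6) = 3.
So the constant term a_0/2 = 3/2.

3/2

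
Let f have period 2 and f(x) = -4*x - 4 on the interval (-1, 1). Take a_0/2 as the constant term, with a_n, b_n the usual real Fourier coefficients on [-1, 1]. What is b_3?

b_3 = ∫_{-1}^{1} f(x) sin(3*pi*x) dx.
Integrating by parts (boundary term plus one more integral), an antiderivative of (-4*x - 4) sin(3*pi*x) is 4*x*cos(3*pi*x)/(3*pi) - 4*sin(3*pi*x)/(9*pi**2) + 4*cos(3*pi*x)/(3*pi); evaluating from -1 to 1: ∫_{-1}^{1} (-4*x - 4) sin(3*pi*x) dx = (-8/(3*pi)) - (0) = -8/(3*pi).
Hence b_3 = -8/(3*pi).

-8/(3*pi)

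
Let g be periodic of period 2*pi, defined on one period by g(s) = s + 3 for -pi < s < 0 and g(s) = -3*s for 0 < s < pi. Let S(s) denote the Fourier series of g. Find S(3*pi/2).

s = 3*pi/2 differs from s = -pi/2 by 1 full period(s), and the series is 2*pi-periodic.
g is continuous at s = -pi/2 with value 3 - pi/2, so the series converges to 3 - pi/2 there.

3 - pi/2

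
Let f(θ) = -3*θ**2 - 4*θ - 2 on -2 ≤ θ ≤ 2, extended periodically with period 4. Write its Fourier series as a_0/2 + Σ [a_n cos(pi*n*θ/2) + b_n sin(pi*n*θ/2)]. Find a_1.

48/pi**2

a_1 = 1/2 ∫_{-2}^{2} f(θ) cos(pi*θ/2) dθ.
Integrating by parts twice (tabular method), an antiderivative of (-3*θ**2 - 4*θ - 2) cos(pi*θ/2) is -6*θ**2*sin(pi*θ/2)/pi - 8*θ*sin(pi*θ/2)/pi - 24*θ*cos(pi*θ/2)/pi**2 - 4*sin(pi*θ/2)/pi + 48*sin(pi*θ/2)/pi**3 - 16*cos(pi*θ/2)/pi**2; evaluating from -2 to 2: ∫_{-2}^{2} (-3*θ**2 - 4*θ - 2) cos(pi*θ/2) dθ = (64/pi**2) - (-32/pi**2) = 96/pi**2.
Hence a_1 = (1/2)·(96/pi**2) = 48/pi**2.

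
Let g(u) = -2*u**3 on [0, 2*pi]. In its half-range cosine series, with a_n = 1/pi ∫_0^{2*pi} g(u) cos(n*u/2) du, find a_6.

a_6 = 1/pi ∫_0^{2*pi} (-2*u**3) cos(3*u) du.
Integrating by parts three times (tabular method), an antiderivative of (-2*u**3) cos(3*u) is -2*u**3*sin(3*u)/3 - 2*u**2*cos(3*u)/3 + 4*u*sin(3*u)/9 + 4*cos(3*u)/27; evaluating from 0 to 2*pi: ∫_{0}^{2*pi} (-2*u**3) cos(3*u) du = (4/27 - 8*pi**2/3) - (4/27) = -8*pi**2/3.
Hence a_6 = (1/pi)·(-8*pi**2/3) = -8*pi/3.

-8*pi/3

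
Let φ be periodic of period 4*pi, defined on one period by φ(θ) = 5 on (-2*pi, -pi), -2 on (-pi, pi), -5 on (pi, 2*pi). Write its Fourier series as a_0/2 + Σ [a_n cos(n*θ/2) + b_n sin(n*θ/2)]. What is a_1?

-4/pi

a_1 = (1/(2*pi)) ∫_{-2*pi}^{2*pi} φ(θ) cos(θ/2) dθ.
Split the integral at the breakpoints.
Directly, an antiderivative of (5) cos(θ/2) is 10*sin(θ/2); evaluating from -2*pi to -pi: ∫_{-2*pi}^{-pi} (5) cos(θ/2) dθ = (-10) - (0) = -10.
Directly, an antiderivative of (-2) cos(θ/2) is -4*sin(θ/2); evaluating from -pi to pi: ∫_{-pi}^{pi} (-2) cos(θ/2) dθ = (-4) - (4) = -8.
Directly, an antiderivative of (-5) cos(θ/2) is -10*sin(θ/2); evaluating from pi to 2*pi: ∫_{pi}^{2*pi} (-5) cos(θ/2) dθ = (0) - (-10) = 10.
Summing the pieces and multiplying by (1/(2*pi)) gives a_1 = -4/pi.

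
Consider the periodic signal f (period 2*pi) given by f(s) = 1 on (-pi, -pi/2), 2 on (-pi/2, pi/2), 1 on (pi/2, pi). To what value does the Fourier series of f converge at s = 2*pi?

2

s = 2*pi differs from s = 0 by 1 full period(s), and the series is 2*pi-periodic.
f is continuous at s = 0 with value 2, so the series converges to 2 there.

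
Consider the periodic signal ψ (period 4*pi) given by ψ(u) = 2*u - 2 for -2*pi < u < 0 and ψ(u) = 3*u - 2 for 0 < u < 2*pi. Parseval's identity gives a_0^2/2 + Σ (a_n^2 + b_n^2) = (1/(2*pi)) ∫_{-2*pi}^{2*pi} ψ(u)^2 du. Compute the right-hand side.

(1/(2*pi)) ∫_{-2*pi}^{2*pi} ψ(u)^2 du = (1/(2*pi)) · (8*pi*(-3*pi + 6 + 13*pi**2)/3) = -4*pi + 8 + 52*pi**2/3.

-4*pi + 8 + 52*pi**2/3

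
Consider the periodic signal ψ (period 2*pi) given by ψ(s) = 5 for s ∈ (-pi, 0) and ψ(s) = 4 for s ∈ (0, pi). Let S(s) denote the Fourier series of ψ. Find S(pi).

At s = pi the one-sided limits are ψ(pi^-) = 4 and ψ(pi^+) = 5.
By Dirichlet's theorem the series converges to their average, [(4) + (5)]/2 = 9/2.

9/2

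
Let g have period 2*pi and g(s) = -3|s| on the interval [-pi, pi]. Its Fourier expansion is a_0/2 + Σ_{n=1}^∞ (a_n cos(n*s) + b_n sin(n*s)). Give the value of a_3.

a_3 = 1/pi ∫_{-pi}^{pi} g(s) cos(3*s) ds.
g is even and cos(3*s) is even, so the integrand is even and a_3 = 2/pi ∫_0^{pi} g(s) cos(3*s) ds.
Integrating by parts (boundary term plus one more integral), an antiderivative of (-3*s) cos(3*s) is -s*sin(3*s) - cos(3*s)/3; evaluating from 0 to pi: ∫_{0}^{pi} (-3*s) cos(3*s) ds = (1/3) - (-1/3) = 2/3.
Hence a_3 = (2/pi)·(2/3) = 4/(3*pi).

4/(3*pi)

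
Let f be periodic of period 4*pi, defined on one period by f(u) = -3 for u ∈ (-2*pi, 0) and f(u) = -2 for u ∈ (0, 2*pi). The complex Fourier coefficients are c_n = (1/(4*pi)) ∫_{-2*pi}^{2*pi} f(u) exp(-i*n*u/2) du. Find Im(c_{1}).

Since f is real-valued, Im(c_{1}) = -(1/(4*pi)) ∫_{-2*pi}^{2*pi} f(u) sin(u/2) du = -b_{1}/2.
Split the integral at the breakpoints.
Directly, an antiderivative of (-3) sin(u/2) is 6*cos(u/2); evaluating from -2*pi to 0: ∫_{-2*pi}^{0} (-3) sin(u/2) du = (6) - (-6) = 12.
Directly, an antiderivative of (-2) sin(u/2) is 4*cos(u/2); evaluating from 0 to 2*pi: ∫_{0}^{2*pi} (-2) sin(u/2) du = (-4) - (4) = -8.
So ∫_{-2*pi}^{2*pi} f(u) sin(u/2) du = 4.
Hence Im(c_{1}) = (-1/(4*pi))·(4) = -1/pi.

-1/pi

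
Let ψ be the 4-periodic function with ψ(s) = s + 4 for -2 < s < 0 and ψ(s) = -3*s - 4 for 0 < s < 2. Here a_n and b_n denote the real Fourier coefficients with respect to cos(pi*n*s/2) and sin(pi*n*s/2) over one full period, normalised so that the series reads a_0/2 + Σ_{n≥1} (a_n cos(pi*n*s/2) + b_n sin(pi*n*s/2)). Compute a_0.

-4

a_0 = 1/2 ∫_{-2}^{2} ψ(s) ds = 1/2 · (-8) = -4.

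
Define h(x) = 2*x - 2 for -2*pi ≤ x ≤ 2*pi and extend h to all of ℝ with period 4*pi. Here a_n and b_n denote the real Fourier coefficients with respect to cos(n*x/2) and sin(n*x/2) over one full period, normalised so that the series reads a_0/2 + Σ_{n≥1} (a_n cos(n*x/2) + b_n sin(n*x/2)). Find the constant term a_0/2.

-2

a_0 = (1/(2*pi)) ∫_{-2*pi}^{2*pi} h(x) dx = (1/(2*pi)) · (-8*pi) = -4.
So the constant term a_0/2 = -2.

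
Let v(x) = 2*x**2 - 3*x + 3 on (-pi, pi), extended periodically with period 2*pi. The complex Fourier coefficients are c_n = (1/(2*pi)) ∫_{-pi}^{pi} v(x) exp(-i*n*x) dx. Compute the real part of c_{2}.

Since v is real-valued, Re(c_{2}) = (1/(2*pi)) ∫_{-pi}^{pi} v(x) cos(2*x) dx = a_{2}/2.
Integrating by parts twice (tabular method), an antiderivative of (2*x**2 - 3*x + 3) cos(2*x) is x**2*sin(2*x) - 3*x*sin(2*x)/2 + x*cos(2*x) + sin(2*x) - 3*cos(2*x)/4; evaluating from -pi to pi: ∫_{-pi}^{pi} (2*x**2 - 3*x + 3) cos(2*x) dx = (-3/4 + pi) - (-pi - 3/4) = 2*pi.
Hence Re(c_{2}) = (1/(2*pi))·(2*pi) = 1.

1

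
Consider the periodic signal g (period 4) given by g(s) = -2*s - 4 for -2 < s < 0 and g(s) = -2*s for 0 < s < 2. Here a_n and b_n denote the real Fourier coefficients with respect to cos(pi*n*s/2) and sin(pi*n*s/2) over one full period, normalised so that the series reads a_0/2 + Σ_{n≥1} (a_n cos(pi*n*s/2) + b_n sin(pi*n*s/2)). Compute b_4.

b_4 = 1/2 ∫_{-2}^{2} g(s) sin(2*pi*s) ds.
Split the integral at the breakpoints.
Integrating by parts (boundary term plus one more integral), an antiderivative of (-2*s - 4) sin(2*pi*s) is s*cos(2*pi*s)/pi - sin(2*pi*s)/(2*pi**2) + 2*cos(2*pi*s)/pi; evaluating from -2 to 0: ∫_{-2}^{0} (-2*s - 4) sin(2*pi*s) ds = (2/pi) - (0) = 2/pi.
Integrating by parts (boundary term plus one more integral), an antiderivative of (-2*s) sin(2*pi*s) is s*cos(2*pi*s)/pi - sin(2*pi*s)/(2*pi**2); evaluating from 0 to 2: ∫_{0}^{2} (-2*s) sin(2*pi*s) ds = (2/pi) - (0) = 2/pi.
Summing the pieces and multiplying by (1/2) gives b_4 = 2/pi.

2/pi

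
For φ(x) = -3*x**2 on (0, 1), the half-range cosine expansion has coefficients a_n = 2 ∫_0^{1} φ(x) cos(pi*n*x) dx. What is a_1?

12/pi**2

a_1 = 2 ∫_0^{1} (-3*x**2) cos(pi*x) dx.
Integrating by parts twice (tabular method), an antiderivative of (-3*x**2) cos(pi*x) is -3*x**2*sin(pi*x)/pi - 6*x*cos(pi*x)/pi**2 + 6*sin(pi*x)/pi**3; evaluating from 0 to 1: ∫_{0}^{1} (-3*x**2) cos(pi*x) dx = (6/pi**2) - (0) = 6/pi**2.
Hence a_1 = 2·(6/pi**2) = 12/pi**2.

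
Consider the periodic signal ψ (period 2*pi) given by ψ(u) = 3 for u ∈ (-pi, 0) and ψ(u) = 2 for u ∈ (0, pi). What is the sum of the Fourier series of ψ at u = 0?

5/2

At u = 0 the one-sided limits are ψ(0^-) = 3 and ψ(0^+) = 2.
By Dirichlet's theorem the series converges to their average, [(3) + (2)]/2 = 5/2.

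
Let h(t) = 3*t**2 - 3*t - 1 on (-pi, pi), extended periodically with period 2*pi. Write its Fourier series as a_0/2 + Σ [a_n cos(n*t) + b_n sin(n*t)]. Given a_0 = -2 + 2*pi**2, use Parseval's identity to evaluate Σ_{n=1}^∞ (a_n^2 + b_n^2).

pi**2*(6 + 8*pi**2/5)

Parseval: a_0^2/2 + Σ_{n≥1} (a_n^2+b_n^2) = 1/pi ∫_{-pi}^{pi} h(t)^2 dt = 2 + 2*pi**2 + 18*pi**4/5.
Subtract a_0^2/2 = 2*(1 - pi**2)**2: Σ (a_n^2+b_n^2) = pi**2*(6 + 8*pi**2/5).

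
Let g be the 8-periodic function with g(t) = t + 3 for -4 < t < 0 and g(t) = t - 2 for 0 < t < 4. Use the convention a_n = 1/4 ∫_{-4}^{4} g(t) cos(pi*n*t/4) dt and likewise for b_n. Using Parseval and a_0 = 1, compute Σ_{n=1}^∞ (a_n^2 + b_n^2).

Parseval: a_0^2/2 + Σ_{n≥1} (a_n^2+b_n^2) = 1/4 ∫_{-4}^{4} g(t)^2 dt = 11/3.
Subtract a_0^2/2 = 1/2: Σ (a_n^2+b_n^2) = 19/6.

19/6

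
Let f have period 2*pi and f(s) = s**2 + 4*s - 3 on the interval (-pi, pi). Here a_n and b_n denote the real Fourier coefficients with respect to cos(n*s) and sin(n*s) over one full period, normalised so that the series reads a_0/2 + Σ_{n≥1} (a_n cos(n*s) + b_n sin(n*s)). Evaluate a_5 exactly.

a_5 = 1/pi ∫_{-pi}^{pi} f(s) cos(5*s) ds.
Integrating by parts twice (tabular method), an antiderivative of (s**2 + 4*s - 3) cos(5*s) is s**2*sin(5*s)/5 + 4*s*sin(5*s)/5 + 2*s*cos(5*s)/25 - 77*sin(5*s)/125 + 4*cos(5*s)/25; evaluating from -pi to pi: ∫_{-pi}^{pi} (s**2 + 4*s - 3) cos(5*s) ds = (-2*pi/25 - 4/25) - (-4/25 + 2*pi/25) = -4*pi/25.
Hence a_5 = (1/pi)·(-4*pi/25) = -4/25.

-4/25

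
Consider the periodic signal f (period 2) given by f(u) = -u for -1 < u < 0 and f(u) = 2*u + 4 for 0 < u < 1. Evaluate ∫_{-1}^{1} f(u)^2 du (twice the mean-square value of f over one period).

∫_{-1}^{1} f(u)^2 du = 77/3.

77/3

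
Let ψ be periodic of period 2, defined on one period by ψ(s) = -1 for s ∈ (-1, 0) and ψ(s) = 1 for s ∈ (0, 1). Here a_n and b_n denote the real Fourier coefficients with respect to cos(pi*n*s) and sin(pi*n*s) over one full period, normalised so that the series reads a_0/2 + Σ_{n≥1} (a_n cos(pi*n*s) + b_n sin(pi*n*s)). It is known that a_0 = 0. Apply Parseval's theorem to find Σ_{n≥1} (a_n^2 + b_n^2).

2

Parseval: a_0^2/2 + Σ_{n≥1} (a_n^2+b_n^2) = ∫_{-1}^{1} ψ(s)^2 ds = 2.
Subtract a_0^2/2 = 0: Σ (a_n^2+b_n^2) = 2.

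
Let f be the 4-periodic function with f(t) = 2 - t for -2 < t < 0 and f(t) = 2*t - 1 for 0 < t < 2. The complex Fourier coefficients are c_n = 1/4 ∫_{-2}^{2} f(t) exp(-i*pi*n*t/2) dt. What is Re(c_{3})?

-2/(3*pi**2)

Since f is real-valued, Re(c_{3}) = 1/4 ∫_{-2}^{2} f(t) cos(3*pi*t/2) dt = a_{3}/2.
Split the integral at the breakpoints.
Integrating by parts (boundary term plus one more integral), an antiderivative of (2 - t) cos(3*pi*t/2) is -2*t*sin(3*pi*t/2)/(3*pi) + 4*sin(3*pi*t/2)/(3*pi) - 4*cos(3*pi*t/2)/(9*pi**2); evaluating from -2 to 0: ∫_{-2}^{0} (2 - t) cos(3*pi*t/2) dt = (-4/(9*pi**2)) - (4/(9*pi**2)) = -8/(9*pi**2).
Integrating by parts (boundary term plus one more integral), an antiderivative of (2*t - 1) cos(3*pi*t/2) is 4*t*sin(3*pi*t/2)/(3*pi) - 2*sin(3*pi*t/2)/(3*pi) + 8*cos(3*pi*t/2)/(9*pi**2); evaluating from 0 to 2: ∫_{0}^{2} (2*t - 1) cos(3*pi*t/2) dt = (-8/(9*pi**2)) - (8/(9*pi**2)) = -16/(9*pi**2).
So ∫_{-2}^{2} f(t) cos(3*pi*t/2) dt = -8/(3*pi**2).
Hence Re(c_{3}) = (1/4)·(-8/(3*pi**2)) = -2/(3*pi**2).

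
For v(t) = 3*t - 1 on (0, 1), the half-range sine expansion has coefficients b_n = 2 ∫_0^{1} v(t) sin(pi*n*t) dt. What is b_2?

-3/pi

b_2 = 2 ∫_0^{1} (3*t - 1) sin(2*pi*t) dt.
Integrating by parts (boundary term plus one more integral), an antiderivative of (3*t - 1) sin(2*pi*t) is -3*t*cos(2*pi*t)/(2*pi) + 3*sin(2*pi*t)/(4*pi**2) + cos(2*pi*t)/(2*pi); evaluating from 0 to 1: ∫_{0}^{1} (3*t - 1) sin(2*pi*t) dt = (-1/pi) - (1/(2*pi)) = -3/(2*pi).
Hence b_2 = 2·(-3/(2*pi)) = -3/pi.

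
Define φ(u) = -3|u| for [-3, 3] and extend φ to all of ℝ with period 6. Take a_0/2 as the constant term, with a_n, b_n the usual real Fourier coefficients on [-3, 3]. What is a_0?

a_0 = 1/3 ∫_{-3}^{3} φ(u) du = 1/3 · (-27) = -9.

-9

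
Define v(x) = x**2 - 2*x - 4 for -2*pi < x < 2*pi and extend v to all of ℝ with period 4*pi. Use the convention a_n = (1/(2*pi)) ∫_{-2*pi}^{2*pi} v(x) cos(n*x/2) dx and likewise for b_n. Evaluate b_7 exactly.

-8/7

b_7 = (1/(2*pi)) ∫_{-2*pi}^{2*pi} v(x) sin(7*x/2) dx.
Integrating by parts twice (tabular method), an antiderivative of (x**2 - 2*x - 4) sin(7*x/2) is -2*x**2*cos(7*x/2)/7 + 8*x*sin(7*x/2)/49 + 4*x*cos(7*x/2)/7 - 8*sin(7*x/2)/49 + 408*cos(7*x/2)/343; evaluating from -2*pi to 2*pi: ∫_{-2*pi}^{2*pi} (x**2 - 2*x - 4) sin(7*x/2) dx = (-8*pi/7 - 408/343 + 8*pi**2/7) - (-408/343 + 8*pi/7 + 8*pi**2/7) = -16*pi/7.
Hence b_7 = (1/(2*pi))·(-16*pi/7) = -8/7.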